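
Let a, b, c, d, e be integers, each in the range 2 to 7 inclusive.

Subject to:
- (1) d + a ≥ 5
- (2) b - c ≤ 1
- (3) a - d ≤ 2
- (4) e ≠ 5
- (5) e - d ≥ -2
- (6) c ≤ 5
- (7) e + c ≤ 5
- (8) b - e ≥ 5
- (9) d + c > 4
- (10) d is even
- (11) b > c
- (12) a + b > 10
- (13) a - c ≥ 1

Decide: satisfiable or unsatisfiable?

Unsatisfiable

Constraints 2, 3, 5, 8, and 13 give e − d ≥ -2, d − a ≥ -2, a − c ≥ 1, c − b ≥ -1, b − e ≥ 5.
Adding all 5 inequalities: the left sides telescope to 0, and the right sides sum to (-2) + (-2) + 1 + (-1) + 5 = 1. So 0 ≥ 1, which is false.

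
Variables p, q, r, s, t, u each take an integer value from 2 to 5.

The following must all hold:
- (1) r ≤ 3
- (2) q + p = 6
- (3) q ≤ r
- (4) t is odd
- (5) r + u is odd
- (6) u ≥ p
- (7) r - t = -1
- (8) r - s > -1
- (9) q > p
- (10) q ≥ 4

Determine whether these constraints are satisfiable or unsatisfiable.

Unsatisfiable

From constraint 10: q ≥ 4. From constraints 1 and 3: q ≤ r and r ≤ 3, so q ≤ 3. But 3 < 4, so no value of q works.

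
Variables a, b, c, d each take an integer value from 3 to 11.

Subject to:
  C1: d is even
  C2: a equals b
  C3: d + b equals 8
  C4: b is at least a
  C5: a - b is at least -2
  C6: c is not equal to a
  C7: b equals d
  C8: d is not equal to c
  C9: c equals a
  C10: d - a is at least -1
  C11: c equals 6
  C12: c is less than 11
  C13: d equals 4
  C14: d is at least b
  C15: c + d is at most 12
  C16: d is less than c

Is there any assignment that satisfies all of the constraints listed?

Unsatisfiable

Constraint 11 fixes c = 6 and constraint 13 fixes d = 4. Constraints 2, 7, and 9 give c = a = b = d, so c = d. But 6 ≠ 4 — contradiction.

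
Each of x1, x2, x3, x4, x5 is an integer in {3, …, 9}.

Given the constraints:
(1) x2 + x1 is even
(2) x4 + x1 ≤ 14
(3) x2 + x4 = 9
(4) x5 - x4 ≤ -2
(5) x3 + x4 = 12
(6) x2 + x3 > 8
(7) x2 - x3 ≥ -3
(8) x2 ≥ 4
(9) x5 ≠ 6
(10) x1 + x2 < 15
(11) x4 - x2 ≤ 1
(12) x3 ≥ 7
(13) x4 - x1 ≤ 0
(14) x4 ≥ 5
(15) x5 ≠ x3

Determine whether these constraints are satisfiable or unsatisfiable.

Try x1 = 8, x2 = 4, x3 = 7, x4 = 5, x5 = 3.
Check constraint 2: x4 + x1 = 13; constraint 3: x2 + x4 = 9; constraint 4: x5 - x4 = -2. The remaining constraints are straightforward to verify.

Satisfiable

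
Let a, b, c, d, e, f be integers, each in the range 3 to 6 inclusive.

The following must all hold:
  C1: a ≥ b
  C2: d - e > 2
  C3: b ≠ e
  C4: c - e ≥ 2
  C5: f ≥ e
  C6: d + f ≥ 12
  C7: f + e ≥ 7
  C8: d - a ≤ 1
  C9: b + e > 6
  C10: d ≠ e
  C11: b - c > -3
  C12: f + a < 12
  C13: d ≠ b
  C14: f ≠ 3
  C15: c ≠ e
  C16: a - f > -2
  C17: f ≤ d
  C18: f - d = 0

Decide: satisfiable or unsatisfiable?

Try a = 5, b = 4, c = 6, d = 6, e = 3, f = 6.
Check constraint 2: d - e = 3; constraint 4: c - e = 3; constraint 6: d + f = 12. The remaining constraints are straightforward to verify.

Satisfiable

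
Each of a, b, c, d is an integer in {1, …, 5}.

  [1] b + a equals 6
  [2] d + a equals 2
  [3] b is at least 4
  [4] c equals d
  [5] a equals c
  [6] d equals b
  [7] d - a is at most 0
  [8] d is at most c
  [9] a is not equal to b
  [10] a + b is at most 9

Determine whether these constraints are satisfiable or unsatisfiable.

From constraints 4, 5, and 6, a = c = d = b, so a = b. But constraint 9 says a ≠ b. Contradiction.

Unsatisfiable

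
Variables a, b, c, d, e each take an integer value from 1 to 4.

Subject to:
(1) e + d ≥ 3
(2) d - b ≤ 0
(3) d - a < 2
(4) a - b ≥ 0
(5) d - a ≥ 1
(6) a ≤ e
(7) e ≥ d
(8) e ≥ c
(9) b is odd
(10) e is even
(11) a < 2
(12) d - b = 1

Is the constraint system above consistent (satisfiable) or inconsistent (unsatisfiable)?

Unsatisfiable

Constraints 2, 4, and 5 give b − d ≥ 0, d − a ≥ 1, a − b ≥ 0.
Adding all 3 inequalities: the left sides telescope to 0, and the right sides sum to 0 + 1 + 0 = 1. So 0 ≥ 1, which is false.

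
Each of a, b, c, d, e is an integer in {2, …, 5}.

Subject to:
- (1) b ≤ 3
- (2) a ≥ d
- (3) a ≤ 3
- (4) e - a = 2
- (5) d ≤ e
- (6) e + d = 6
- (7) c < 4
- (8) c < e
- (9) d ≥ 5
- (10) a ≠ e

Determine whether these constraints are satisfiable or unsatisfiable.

Unsatisfiable

From constraint 9: d ≥ 5. From constraints 2 and 3: d ≤ a and a ≤ 3, so d ≤ 3. But 3 < 5, so no value of d works.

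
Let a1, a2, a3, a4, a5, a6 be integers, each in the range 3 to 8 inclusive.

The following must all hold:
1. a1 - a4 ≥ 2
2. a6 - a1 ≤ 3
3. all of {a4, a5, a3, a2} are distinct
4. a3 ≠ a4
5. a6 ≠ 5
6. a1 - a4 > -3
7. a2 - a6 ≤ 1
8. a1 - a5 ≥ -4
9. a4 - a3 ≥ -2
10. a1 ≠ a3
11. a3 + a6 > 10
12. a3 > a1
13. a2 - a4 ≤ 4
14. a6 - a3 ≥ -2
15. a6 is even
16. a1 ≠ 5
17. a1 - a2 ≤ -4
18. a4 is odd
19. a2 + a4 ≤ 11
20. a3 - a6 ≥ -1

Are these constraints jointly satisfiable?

Constraints 1, 7, 9, 17, and 20 give a4 − a3 ≥ -2, a3 − a6 ≥ -1, a6 − a2 ≥ -1, a2 − a1 ≥ 4, a1 − a4 ≥ 2.
Adding all 5 inequalities: the left sides telescope to 0, and the right sides sum to (-2) + (-1) + (-1) + 4 + 2 = 2. So 0 ≥ 2, which is false.

Unsatisfiable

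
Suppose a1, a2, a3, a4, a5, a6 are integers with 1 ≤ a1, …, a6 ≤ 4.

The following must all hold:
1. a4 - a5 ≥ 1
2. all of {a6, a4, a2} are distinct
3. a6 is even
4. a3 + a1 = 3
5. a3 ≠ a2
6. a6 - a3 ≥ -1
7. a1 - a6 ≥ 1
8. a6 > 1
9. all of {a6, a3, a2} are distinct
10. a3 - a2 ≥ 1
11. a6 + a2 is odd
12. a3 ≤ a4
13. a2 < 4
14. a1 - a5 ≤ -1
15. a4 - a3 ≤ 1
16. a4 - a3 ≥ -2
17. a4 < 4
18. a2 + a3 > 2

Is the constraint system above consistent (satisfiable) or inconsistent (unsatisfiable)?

Constraints 1, 6, 7, 14, and 15 give a6 − a3 ≥ -1, a3 − a4 ≥ -1, a4 − a5 ≥ 1, a5 − a1 ≥ 1, a1 − a6 ≥ 1.
Adding all 5 inequalities: the left sides telescope to 0, and the right sides sum to (-1) + (-1) + 1 + 1 + 1 = 1. So 0 ≥ 1, which is false.

Unsatisfiable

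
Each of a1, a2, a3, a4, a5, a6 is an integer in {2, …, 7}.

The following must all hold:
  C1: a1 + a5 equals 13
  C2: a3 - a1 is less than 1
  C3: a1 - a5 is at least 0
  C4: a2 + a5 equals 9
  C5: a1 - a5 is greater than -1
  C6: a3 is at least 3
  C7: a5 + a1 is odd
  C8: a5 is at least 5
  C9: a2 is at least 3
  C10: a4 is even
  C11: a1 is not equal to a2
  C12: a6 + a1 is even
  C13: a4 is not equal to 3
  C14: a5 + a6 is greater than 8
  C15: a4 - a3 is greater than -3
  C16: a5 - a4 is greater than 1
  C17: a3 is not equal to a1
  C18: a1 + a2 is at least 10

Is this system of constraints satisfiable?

Satisfiable

Take a1 = 7, a2 = 3, a3 = 6, a4 = 4, a5 = 6, a6 = 3. Then constraint 1: a1 + a5 = 13; constraint 2: a3 - a1 = -1, and every other listed constraint is also met.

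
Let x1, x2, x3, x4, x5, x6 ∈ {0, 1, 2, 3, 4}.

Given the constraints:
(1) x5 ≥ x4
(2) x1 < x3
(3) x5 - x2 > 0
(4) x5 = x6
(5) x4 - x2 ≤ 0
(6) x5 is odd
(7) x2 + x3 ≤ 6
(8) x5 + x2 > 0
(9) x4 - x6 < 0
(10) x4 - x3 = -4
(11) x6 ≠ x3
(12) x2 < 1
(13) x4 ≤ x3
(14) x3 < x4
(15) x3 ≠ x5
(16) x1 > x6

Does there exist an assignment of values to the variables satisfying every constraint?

Unsatisfiable

Constraints 2, 9, 14, and 16 give x3 < x4, x4 < x6, x6 < x1, x1 < x3. Chaining: x3 < x4 < x6 < x1 < x3, which forces x3 < x3 — impossible.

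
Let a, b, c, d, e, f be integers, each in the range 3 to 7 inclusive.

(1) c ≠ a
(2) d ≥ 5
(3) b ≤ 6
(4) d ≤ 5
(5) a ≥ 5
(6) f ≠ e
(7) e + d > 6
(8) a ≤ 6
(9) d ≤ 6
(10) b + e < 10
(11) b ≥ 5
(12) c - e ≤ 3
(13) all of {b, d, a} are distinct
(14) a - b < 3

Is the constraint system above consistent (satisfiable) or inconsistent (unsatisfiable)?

Unsatisfiable

Constraints 2, 3, 5, 8, 9, and 11 confine each of b, d, a to the 2 values {5, 6}.
Constraint 13 requires all 3 of them to be distinct, but only 2 values are available — impossible by the pigeonhole principle.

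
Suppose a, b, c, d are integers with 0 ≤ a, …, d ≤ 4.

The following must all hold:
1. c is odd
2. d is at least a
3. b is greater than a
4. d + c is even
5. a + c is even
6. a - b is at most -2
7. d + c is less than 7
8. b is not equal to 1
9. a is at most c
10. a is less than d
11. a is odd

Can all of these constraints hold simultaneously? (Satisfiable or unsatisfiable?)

Satisfiable

Take a = 1, b = 4, c = 3, d = 3. Then constraint 1: c = 3 is odd; constraint 6: a - b = -3; constraint 7: d + c = 6, and every other listed constraint is also met.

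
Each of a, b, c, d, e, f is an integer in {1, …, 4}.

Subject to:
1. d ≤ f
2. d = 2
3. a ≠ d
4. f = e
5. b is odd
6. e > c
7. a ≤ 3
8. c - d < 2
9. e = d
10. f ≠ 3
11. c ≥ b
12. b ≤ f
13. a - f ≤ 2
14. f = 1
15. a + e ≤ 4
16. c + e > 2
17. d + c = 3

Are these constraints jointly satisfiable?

Constraint 14 fixes f = 1 and constraint 2 fixes d = 2. Constraints 4 and 9 give f = e = d, so f = d. But 1 ≠ 2 — contradiction.

Unsatisfiable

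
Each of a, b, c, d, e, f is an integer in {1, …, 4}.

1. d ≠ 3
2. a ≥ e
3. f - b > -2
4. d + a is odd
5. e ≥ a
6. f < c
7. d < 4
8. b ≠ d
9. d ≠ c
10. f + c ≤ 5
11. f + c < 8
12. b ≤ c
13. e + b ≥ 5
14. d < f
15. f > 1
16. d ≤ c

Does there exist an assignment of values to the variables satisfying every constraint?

Take a = 2, b = 3, c = 3, d = 1, e = 2, f = 2. Then constraint 3: f - b = -1; constraint 10: f + c = 5; constraint 11: f + c = 5, and every other listed constraint is also met.

Satisfiable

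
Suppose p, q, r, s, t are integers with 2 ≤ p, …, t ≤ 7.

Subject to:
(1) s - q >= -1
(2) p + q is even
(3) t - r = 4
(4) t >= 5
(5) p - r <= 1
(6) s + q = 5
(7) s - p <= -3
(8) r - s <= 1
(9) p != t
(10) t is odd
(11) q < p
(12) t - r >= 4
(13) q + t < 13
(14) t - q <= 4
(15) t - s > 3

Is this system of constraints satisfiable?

Unsatisfiable

Constraints 1, 5, 7, 12, and 14 give s − q ≥ -1, q − t ≥ -4, t − r ≥ 4, r − p ≥ -1, p − s ≥ 3.
Adding all 5 inequalities: the left sides telescope to 0, and the right sides sum to (-1) + (-4) + 4 + (-1) + 3 = 1. So 0 ≥ 1, which is false.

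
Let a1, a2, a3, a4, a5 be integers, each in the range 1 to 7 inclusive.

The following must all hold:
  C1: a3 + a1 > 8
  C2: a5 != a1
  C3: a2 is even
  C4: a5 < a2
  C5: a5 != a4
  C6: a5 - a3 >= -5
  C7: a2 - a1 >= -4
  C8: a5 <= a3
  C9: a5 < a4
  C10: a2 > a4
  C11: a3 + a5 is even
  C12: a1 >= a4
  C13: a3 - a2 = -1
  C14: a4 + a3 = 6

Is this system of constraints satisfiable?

Try a1 = 7, a2 = 4, a3 = 3, a4 = 3, a5 = 1.
Check constraint 1: a3 + a1 = 10; constraint 6: a5 - a3 = -2; constraint 7: a2 - a1 = -3. The remaining constraints are straightforward to verify.

Satisfiable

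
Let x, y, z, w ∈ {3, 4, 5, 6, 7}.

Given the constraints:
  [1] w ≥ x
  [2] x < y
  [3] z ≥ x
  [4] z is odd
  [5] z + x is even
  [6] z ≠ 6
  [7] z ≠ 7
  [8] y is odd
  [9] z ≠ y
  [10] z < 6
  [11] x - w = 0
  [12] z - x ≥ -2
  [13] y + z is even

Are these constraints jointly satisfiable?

One satisfying assignment is x = 3, y = 5, z = 3, w = 3.
For the less obvious constraints — constraint 11: x - w = 0; constraint 12: z - x = 0 — and the others hold by inspection.

Satisfiable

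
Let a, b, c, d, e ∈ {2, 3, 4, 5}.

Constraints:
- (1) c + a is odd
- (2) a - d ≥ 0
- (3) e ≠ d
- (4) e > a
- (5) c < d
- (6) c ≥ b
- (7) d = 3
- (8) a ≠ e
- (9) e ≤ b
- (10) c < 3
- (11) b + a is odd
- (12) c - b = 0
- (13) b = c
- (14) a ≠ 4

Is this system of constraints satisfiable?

Constraints 2, 4, 5, 6, and 9 give a < e, e ≤ b, b ≤ c, c < d, d ≤ a. Chaining: a < e ≤ b ≤ c < d ≤ a, which forces a < a — impossible.

Unsatisfiable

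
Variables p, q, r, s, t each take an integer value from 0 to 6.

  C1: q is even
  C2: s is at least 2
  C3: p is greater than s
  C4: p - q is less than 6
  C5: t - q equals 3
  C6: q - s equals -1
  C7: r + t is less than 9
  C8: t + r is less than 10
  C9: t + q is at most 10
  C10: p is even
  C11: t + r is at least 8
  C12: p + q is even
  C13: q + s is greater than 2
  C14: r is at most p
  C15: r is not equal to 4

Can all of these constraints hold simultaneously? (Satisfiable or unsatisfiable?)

One satisfying assignment is p = 6, q = 2, r = 3, s = 3, t = 5.
For the less obvious constraints — constraint 4: p - q = 4; constraint 5: t - q = 3; constraint 6: q - s = -1 — and the others hold by inspection.

Satisfiable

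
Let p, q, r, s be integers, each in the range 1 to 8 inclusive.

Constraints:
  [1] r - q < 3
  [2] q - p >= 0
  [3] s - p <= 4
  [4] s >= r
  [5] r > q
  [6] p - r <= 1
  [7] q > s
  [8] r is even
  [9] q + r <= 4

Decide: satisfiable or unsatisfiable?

Unsatisfiable

Constraints 4, 5, and 7 give s < q, q < r, r ≤ s. Chaining: s < q < r ≤ s, which forces s < s — impossible.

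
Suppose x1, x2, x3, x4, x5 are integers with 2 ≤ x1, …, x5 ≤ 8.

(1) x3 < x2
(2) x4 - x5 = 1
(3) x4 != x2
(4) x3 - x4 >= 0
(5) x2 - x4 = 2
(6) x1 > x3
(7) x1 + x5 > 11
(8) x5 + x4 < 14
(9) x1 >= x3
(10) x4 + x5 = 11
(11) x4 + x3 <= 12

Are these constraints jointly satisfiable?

Satisfiable

Setting (x1, x2, x3, x4, x5) = (8, 8, 6, 6, 5) satisfies everything: constraint 2: x4 - x5 = 1; constraint 4: x3 - x4 = 0, and the others follow.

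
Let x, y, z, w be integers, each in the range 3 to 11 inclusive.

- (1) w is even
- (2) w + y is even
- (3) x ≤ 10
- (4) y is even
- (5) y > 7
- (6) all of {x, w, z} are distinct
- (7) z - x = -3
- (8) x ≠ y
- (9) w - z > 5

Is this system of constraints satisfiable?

Satisfiable

One satisfying assignment is x = 6, y = 10, z = 3, w = 10.
For the less obvious constraints — constraint 7: z - x = -3; constraint 9: w - z = 7 — and the others hold by inspection.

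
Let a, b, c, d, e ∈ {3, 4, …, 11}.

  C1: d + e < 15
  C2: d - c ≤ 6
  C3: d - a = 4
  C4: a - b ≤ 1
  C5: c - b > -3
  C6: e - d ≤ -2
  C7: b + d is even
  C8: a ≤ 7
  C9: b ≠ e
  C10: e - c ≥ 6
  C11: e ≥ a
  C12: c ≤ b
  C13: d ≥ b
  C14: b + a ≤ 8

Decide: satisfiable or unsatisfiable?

Unsatisfiable

Constraints 2, 6, and 10 give c − d ≥ -6, d − e ≥ 2, e − c ≥ 6.
Adding all 3 inequalities: the left sides telescope to 0, and the right sides sum to (-6) + 2 + 6 = 2. So 0 ≥ 2, which is false.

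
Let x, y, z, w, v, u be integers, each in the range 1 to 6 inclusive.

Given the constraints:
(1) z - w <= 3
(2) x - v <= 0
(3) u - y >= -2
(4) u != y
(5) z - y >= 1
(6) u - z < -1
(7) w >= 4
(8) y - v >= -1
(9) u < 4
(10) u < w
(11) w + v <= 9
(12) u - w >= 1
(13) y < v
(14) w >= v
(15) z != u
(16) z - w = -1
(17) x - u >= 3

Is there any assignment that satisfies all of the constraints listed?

Unsatisfiable

Constraints 1, 2, 5, 8, 12, and 17 give w − z ≥ -3, z − y ≥ 1, y − v ≥ -1, v − x ≥ 0, x − u ≥ 3, u − w ≥ 1.
Adding all 6 inequalities: the left sides telescope to 0, and the right sides sum to (-3) + 1 + (-1) + 0 + 3 + 1 = 1. So 0 ≥ 1, which is false.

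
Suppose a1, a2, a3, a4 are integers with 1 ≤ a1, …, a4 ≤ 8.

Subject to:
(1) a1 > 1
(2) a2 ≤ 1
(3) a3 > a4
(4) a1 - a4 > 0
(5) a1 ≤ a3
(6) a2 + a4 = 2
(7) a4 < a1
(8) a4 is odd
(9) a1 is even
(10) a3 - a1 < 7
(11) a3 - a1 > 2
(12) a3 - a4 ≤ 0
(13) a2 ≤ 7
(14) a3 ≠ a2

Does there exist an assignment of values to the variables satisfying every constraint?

Unsatisfiable

Constraints 4, 5, and 12 give a1 ≤ a3, a3 ≤ a4, a4 < a1. Chaining: a1 ≤ a3 ≤ a4 < a1, which forces a1 < a1 — impossible.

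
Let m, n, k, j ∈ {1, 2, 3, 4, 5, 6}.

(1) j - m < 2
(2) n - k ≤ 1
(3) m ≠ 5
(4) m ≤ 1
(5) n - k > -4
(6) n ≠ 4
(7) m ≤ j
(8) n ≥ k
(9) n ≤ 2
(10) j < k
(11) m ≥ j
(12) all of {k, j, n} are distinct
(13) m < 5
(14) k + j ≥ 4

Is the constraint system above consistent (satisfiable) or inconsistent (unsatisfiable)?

Unsatisfiable

From constraints 8 and 9: k ≤ n ≤ 2. From constraints 4 and 11: j ≤ m ≤ 1. Hence k + j ≤ 3. But constraint 14 requires k + j ≥ 4, and 4 > 3. Contradiction.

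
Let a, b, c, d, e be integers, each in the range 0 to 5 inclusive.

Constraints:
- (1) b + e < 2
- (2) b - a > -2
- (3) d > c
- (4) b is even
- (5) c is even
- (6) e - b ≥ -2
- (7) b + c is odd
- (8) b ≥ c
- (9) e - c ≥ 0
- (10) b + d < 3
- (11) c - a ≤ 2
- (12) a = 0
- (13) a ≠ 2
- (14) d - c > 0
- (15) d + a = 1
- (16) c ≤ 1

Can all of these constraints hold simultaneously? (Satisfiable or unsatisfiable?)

Unsatisfiable

Constraint 4 makes b even and constraint 5 makes c even, so b + c must be even. Constraint 7 says b + c is odd — contradiction.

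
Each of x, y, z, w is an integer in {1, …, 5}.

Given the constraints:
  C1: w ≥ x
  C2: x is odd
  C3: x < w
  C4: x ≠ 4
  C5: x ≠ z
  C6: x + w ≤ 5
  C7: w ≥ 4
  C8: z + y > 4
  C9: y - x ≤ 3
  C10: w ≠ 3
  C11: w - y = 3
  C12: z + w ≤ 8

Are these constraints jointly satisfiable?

Satisfiable

Try x = 1, y = 1, z = 4, w = 4.
Check constraint 6: x + w = 5; constraint 8: z + y = 5. The remaining constraints are straightforward to verify.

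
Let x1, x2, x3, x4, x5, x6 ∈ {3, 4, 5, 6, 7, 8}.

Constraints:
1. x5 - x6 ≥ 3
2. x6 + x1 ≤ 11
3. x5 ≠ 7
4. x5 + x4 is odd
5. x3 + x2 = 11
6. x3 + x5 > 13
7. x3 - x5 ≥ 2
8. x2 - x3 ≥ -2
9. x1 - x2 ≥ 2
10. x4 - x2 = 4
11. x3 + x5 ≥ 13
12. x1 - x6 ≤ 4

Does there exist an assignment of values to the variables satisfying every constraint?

Constraints 1, 7, 8, 9, and 12 give x3 − x5 ≥ 2, x5 − x6 ≥ 3, x6 − x1 ≥ -4, x1 − x2 ≥ 2, x2 − x3 ≥ -2.
Adding all 5 inequalities: the left sides telescope to 0, and the right sides sum to 2 + 3 + (-4) + 2 + (-2) = 1. So 0 ≥ 1, which is false.

Unsatisfiable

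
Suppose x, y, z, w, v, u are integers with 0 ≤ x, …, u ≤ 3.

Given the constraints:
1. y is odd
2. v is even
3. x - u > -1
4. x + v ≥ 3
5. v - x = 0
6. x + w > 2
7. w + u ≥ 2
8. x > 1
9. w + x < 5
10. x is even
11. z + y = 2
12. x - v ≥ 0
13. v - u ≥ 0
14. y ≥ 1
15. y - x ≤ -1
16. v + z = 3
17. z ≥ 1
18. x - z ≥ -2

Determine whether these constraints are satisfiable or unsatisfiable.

One satisfying assignment is x = 2, y = 1, z = 1, w = 2, v = 2, u = 2.
For the less obvious constraints — constraint 3: x - u = 0; constraint 4: x + v = 4; constraint 5: v - x = 0 — and the others hold by inspection.

Satisfiable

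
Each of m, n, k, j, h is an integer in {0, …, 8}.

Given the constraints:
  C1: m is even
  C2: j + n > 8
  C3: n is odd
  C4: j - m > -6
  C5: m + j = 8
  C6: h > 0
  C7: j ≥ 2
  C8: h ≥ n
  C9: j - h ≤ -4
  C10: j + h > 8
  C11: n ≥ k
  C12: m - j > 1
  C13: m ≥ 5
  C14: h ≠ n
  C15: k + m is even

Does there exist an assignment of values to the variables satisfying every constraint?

One satisfying assignment is m = 6, n = 7, k = 2, j = 2, h = 8.
For the less obvious constraints — constraint 2: j + n = 9; constraint 4: j - m = -4 — and the others hold by inspection.

Satisfiable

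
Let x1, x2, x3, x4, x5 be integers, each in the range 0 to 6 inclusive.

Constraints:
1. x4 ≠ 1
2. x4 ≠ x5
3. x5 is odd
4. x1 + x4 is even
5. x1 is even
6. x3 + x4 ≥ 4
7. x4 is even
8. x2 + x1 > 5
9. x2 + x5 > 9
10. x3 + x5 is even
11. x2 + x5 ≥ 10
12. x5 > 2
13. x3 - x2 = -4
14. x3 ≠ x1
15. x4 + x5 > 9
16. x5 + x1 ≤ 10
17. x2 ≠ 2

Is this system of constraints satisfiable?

Satisfiable

Try x1 = 2, x2 = 5, x3 = 1, x4 = 6, x5 = 5.
Check constraint 6: x3 + x4 = 7; constraint 8: x2 + x1 = 7; constraint 9: x2 + x5 = 10. The remaining constraints are straightforward to verify.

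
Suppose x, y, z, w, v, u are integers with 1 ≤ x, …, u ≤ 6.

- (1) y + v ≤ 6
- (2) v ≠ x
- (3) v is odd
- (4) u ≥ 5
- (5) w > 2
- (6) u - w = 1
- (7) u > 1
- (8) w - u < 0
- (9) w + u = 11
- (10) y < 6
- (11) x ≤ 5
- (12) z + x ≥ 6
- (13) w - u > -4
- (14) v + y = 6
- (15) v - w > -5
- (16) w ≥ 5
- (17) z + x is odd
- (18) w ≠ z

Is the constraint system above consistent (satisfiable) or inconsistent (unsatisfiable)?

One satisfying assignment is x = 5, y = 5, z = 2, w = 5, v = 1, u = 6.
For the less obvious constraints — constraint 1: y + v = 6; constraint 6: u - w = 1 — and the others hold by inspection.

Satisfiable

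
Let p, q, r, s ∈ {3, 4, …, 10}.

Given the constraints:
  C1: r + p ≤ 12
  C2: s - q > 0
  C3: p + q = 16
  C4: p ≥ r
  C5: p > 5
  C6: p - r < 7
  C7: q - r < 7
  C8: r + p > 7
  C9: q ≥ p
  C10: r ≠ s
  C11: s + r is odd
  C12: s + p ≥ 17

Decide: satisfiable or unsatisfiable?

Satisfiable

The assignment p = 7, q = 9, r = 3, s = 10 works:
  constraint 1 holds since r + p = 10.
  constraint 2 holds since s - q = 1.
The rest check out directly.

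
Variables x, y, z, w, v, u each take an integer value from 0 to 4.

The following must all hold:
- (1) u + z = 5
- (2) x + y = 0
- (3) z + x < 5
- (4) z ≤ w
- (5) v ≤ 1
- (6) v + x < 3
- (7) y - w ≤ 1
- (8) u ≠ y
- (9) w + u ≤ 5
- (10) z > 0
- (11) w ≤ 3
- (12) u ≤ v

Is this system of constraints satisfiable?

From constraints 5 and 12: u ≤ v ≤ 1. From constraints 4 and 11: z ≤ w ≤ 3. Hence u + z ≤ 4. But constraint 1 requires u + z = 5, and 5 > 4. Contradiction.

Unsatisfiable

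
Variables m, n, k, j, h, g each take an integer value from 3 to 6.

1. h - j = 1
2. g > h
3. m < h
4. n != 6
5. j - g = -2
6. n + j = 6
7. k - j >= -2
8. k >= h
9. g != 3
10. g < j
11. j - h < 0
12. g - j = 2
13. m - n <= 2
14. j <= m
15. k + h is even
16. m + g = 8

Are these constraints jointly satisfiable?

Unsatisfiable

Constraints 2, 3, 10, and 14 give g < j, j ≤ m, m < h, h < g. Chaining: g < j ≤ m < h < g, which forces g < g — impossible.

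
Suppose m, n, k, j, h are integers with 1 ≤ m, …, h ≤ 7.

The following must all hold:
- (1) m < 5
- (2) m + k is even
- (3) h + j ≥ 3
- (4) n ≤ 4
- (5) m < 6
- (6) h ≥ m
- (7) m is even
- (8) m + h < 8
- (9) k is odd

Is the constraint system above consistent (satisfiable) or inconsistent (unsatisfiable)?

Constraint 7 makes m even and constraint 9 makes k odd, so m + k must be odd. Constraint 2 says m + k is even — contradiction.

Unsatisfiable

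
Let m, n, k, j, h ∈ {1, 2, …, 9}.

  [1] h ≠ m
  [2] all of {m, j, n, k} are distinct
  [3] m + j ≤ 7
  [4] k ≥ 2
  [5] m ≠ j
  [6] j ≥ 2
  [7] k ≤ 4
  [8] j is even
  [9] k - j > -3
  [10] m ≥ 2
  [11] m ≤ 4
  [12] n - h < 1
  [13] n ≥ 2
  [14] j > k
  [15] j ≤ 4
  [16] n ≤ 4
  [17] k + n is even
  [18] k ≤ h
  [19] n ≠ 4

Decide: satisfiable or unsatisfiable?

Constraints 4, 6, 7, 10, 11, 13, 15, and 16 confine each of m, j, n, k to the 3 values {2, …, 4}.
Constraint 2 requires all 4 of them to be distinct, but only 3 values are available — impossible by the pigeonhole principle.

Unsatisfiable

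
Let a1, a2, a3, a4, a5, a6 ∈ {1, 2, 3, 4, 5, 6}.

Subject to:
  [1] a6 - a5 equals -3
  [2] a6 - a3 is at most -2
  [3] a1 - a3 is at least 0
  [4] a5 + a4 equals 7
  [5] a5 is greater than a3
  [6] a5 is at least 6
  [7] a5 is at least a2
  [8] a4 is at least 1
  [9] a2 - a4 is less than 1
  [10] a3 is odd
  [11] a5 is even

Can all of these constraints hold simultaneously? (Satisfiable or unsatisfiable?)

Take a1 = 5, a2 = 1, a3 = 5, a4 = 1, a5 = 6, a6 = 3. Then constraint 1: a6 - a5 = -3; constraint 2: a6 - a3 = -2, and every other listed constraint is also met.

Satisfiable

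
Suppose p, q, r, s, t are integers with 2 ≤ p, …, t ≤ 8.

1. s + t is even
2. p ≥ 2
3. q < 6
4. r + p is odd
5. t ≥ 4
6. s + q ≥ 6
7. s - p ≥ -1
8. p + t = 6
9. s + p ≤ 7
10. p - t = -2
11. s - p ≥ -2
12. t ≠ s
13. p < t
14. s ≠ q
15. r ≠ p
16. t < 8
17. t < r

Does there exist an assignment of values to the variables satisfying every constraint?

Satisfiable

One satisfying assignment is p = 2, q = 5, r = 5, s = 2, t = 4.
For the less obvious constraints — constraint 6: s + q = 7; constraint 7: s - p = 0 — and the others hold by inspection.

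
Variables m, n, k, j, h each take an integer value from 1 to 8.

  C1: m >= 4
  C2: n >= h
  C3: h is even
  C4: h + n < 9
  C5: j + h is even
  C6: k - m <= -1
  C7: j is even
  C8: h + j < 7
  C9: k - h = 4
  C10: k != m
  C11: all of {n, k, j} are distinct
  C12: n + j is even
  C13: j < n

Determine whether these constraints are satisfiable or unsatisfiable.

Try m = 8, n = 4, k = 6, j = 2, h = 2.
Check constraint 4: h + n = 6; constraint 6: k - m = -2; constraint 8: h + j = 4. The remaining constraints are straightforward to verify.

Satisfiable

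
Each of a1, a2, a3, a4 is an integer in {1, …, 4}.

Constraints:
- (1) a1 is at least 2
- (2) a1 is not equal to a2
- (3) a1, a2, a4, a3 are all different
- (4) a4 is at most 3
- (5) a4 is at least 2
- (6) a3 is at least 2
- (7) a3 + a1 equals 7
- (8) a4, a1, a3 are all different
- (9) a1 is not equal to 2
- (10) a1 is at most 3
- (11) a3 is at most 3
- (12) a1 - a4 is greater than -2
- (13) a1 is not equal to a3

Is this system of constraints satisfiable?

Constraints 1, 4, 5, 6, 10, and 11 confine each of a4, a1, a3 to the 2 values {2, 3}.
Constraint 8 requires all 3 of them to be distinct, but only 2 values are available — impossible by the pigeonhole principle.

Unsatisfiable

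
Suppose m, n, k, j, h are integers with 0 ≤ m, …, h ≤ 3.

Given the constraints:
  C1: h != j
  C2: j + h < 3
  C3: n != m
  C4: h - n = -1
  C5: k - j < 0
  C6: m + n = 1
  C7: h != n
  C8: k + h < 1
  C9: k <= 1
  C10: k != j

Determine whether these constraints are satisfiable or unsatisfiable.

Take m = 0, n = 1, k = 0, j = 1, h = 0. Then constraint 2: j + h = 1; constraint 4: h - n = -1, and every other listed constraint is also met.

Satisfiable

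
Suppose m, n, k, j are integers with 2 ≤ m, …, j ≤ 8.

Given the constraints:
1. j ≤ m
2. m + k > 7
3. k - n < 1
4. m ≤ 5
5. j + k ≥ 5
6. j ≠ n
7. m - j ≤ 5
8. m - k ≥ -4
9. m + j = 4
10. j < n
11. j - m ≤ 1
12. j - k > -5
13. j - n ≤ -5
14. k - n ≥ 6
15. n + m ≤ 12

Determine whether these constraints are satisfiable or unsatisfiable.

Unsatisfiable

Constraints 7, 8, 13, and 14 give n − j ≥ 5, j − m ≥ -5, m − k ≥ -4, k − n ≥ 6.
Adding all 4 inequalities: the left sides telescope to 0, and the right sides sum to 5 + (-5) + (-4) + 6 = 2. So 0 ≥ 2, which is false.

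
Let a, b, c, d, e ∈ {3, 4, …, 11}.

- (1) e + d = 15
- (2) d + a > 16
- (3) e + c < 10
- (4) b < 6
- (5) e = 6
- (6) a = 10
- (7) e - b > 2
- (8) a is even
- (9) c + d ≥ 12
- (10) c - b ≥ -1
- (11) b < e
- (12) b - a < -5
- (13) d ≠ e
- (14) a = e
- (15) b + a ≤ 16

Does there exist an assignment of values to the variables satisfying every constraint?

Constraint 6 fixes a = 10 and constraint 5 fixes e = 6, but constraint 14 requires a = e. Since 10 ≠ 6, contradiction.

Unsatisfiable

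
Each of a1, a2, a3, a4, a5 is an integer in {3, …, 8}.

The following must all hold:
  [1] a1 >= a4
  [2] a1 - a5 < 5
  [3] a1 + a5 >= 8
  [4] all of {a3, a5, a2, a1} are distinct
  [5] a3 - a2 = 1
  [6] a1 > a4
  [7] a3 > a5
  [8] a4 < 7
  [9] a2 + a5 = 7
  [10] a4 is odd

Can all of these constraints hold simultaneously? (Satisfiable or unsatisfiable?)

Satisfiable

Setting (a1, a2, a3, a4, a5) = (6, 4, 5, 5, 3) satisfies everything: constraint 2: a1 - a5 = 3; constraint 3: a1 + a5 = 9, and the others follow.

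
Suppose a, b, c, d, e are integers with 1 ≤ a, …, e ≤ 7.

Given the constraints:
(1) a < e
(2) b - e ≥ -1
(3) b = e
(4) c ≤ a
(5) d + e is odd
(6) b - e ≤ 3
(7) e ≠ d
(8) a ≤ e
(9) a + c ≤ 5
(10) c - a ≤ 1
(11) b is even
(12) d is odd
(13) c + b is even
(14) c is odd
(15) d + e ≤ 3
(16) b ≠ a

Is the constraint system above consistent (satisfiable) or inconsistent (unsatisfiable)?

Unsatisfiable

Constraint 14 makes c odd and constraint 11 makes b even, so c + b must be odd. Constraint 13 says c + b is even — contradiction.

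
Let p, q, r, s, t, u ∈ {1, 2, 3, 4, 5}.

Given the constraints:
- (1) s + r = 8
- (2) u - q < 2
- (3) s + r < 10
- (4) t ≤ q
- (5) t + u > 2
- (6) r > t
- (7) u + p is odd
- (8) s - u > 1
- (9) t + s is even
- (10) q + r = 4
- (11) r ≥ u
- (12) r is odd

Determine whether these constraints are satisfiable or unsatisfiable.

Setting (p, q, r, s, t, u) = (3, 1, 3, 5, 1, 2) satisfies everything: constraint 1: s + r = 8; constraint 2: u - q = 1; constraint 3: s + r = 8, and the others follow.

Satisfiable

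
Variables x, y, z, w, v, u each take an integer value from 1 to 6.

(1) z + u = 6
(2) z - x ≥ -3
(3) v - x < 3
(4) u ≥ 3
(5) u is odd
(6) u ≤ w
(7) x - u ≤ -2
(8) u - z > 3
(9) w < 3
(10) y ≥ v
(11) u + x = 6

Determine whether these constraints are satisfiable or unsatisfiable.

From constraints 4 and 6: w ≥ u and u ≥ 3, so w ≥ 3. From constraint 9: w ≤ 2. But 2 < 3, so no value of w works.

Unsatisfiable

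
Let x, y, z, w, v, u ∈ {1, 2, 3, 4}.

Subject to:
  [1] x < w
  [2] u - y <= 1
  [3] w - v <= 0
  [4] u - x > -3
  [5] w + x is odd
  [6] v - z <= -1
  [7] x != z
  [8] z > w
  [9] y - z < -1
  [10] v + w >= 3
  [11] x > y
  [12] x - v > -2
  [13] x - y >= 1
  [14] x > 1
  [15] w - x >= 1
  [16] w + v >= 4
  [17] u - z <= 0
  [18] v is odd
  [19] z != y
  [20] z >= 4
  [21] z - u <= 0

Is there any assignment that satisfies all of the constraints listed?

Constraints 2, 3, 6, 13, 15, and 21 give u − z ≥ 0, z − v ≥ 1, v − w ≥ 0, w − x ≥ 1, x − y ≥ 1, y − u ≥ -1.
Adding all 6 inequalities: the left sides telescope to 0, and the right sides sum to 0 + 1 + 0 + 1 + 1 + (-1) = 2. So 0 ≥ 2, which is false.

Unsatisfiable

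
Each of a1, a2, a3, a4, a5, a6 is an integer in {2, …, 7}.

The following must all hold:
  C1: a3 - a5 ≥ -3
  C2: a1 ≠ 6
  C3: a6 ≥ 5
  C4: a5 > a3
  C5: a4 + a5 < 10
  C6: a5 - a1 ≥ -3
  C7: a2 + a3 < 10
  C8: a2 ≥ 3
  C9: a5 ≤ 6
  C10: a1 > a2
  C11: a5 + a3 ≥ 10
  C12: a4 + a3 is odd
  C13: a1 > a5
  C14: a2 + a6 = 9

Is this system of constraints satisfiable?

Try a1 = 7, a2 = 4, a3 = 4, a4 = 3, a5 = 6, a6 = 5.
Check constraint 1: a3 - a5 = -2; constraint 5: a4 + a5 = 9. The remaining constraints are straightforward to verify.

Satisfiable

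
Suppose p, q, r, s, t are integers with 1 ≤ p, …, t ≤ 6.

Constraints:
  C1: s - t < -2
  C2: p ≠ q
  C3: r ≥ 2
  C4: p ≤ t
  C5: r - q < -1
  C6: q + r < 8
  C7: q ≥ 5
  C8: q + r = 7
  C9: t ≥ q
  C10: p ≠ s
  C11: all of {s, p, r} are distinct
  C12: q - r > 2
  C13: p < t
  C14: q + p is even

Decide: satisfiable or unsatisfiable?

The assignment p = 3, q = 5, r = 2, s = 1, t = 5 works:
  constraint 1 holds since s - t = -4.
  constraint 5 holds since r - q = -3.
  constraint 6 holds since q + r = 7.
The rest check out directly.

Satisfiable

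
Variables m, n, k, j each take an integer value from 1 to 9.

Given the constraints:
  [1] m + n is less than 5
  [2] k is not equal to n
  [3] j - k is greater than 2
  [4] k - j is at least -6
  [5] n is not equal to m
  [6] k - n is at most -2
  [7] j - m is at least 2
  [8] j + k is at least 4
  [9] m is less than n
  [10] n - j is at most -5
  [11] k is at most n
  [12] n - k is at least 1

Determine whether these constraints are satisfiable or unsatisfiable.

Constraints 4, 6, and 10 give j − n ≥ 5, n − k ≥ 2, k − j ≥ -6.
Adding all 3 inequalities: the left sides telescope to 0, and the right sides sum to 5 + 2 + (-6) = 1. So 0 ≥ 1, which is false.

Unsatisfiable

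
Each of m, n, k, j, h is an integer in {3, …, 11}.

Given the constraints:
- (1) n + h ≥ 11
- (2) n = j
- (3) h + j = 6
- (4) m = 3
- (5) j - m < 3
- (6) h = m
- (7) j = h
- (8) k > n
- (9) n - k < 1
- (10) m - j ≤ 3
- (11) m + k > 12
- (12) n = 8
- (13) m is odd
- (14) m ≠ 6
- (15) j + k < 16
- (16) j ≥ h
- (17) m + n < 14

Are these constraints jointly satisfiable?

Unsatisfiable

Constraint 12 fixes n = 8 and constraint 4 fixes m = 3. Constraints 2, 6, and 7 give n = j = h = m, so n = m. But 8 ≠ 3 — contradiction.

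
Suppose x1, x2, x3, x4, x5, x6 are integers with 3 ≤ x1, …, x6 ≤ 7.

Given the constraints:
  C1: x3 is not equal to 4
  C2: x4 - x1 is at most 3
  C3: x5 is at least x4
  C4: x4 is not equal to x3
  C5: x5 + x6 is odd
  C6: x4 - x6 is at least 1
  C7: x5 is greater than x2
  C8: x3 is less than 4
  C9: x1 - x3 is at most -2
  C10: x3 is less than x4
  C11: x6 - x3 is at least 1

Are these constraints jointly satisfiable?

Constraints 2, 6, 9, and 11 give x1 − x4 ≥ -3, x4 − x6 ≥ 1, x6 − x3 ≥ 1, x3 − x1 ≥ 2.
Adding all 4 inequalities: the left sides telescope to 0, and the right sides sum to (-3) + 1 + 1 + 2 = 1. So 0 ≥ 1, which is false.

Unsatisfiable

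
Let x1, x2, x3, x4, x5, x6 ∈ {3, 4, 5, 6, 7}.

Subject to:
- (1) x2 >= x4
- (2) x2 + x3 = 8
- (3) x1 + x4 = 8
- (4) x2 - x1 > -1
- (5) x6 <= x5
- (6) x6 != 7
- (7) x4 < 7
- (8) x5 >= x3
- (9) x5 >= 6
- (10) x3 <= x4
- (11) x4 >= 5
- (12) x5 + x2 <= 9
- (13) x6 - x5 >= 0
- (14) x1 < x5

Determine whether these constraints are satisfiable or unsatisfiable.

Unsatisfiable

From constraint 9: x5 ≥ 6. From constraints 1 and 11: x2 ≥ x4 ≥ 5. Hence x5 + x2 ≥ 11. But constraint 12 requires x5 + x2 ≤ 9, and 9 < 11. Contradiction.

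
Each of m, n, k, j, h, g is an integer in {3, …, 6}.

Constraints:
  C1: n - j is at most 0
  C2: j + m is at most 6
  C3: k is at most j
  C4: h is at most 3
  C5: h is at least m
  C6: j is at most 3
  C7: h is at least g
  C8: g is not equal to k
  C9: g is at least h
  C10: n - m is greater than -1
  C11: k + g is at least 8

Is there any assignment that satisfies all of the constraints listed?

Unsatisfiable

From constraints 3 and 6: k ≤ j ≤ 3. From constraints 4 and 7: g ≤ h ≤ 3. Hence k + g ≤ 6. But constraint 11 requires k + g ≥ 8, and 8 > 6. Contradiction.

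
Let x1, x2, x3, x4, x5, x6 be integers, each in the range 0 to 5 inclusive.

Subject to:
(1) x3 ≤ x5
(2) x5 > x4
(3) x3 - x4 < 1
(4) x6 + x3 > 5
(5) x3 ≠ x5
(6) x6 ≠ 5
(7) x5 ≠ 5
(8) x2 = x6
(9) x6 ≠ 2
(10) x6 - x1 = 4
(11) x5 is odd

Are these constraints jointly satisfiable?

Setting (x1, x2, x3, x4, x5, x6) = (0, 4, 2, 2, 3, 4) satisfies everything: constraint 3: x3 - x4 = 0; constraint 4: x6 + x3 = 6, and the others follow.

Satisfiable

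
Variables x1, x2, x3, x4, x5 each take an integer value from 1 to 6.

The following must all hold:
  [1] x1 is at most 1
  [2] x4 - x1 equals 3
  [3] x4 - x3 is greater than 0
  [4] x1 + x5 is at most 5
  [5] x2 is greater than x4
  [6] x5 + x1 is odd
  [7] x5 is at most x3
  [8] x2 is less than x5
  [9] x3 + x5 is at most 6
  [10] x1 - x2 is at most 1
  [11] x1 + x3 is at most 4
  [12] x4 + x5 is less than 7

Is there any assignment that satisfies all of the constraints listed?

Unsatisfiable

Constraints 3, 5, 7, and 8 give x5 ≤ x3, x3 < x4, x4 < x2, x2 < x5. Chaining: x5 ≤ x3 < x4 < x2 < x5, which forces x5 < x5 — impossible.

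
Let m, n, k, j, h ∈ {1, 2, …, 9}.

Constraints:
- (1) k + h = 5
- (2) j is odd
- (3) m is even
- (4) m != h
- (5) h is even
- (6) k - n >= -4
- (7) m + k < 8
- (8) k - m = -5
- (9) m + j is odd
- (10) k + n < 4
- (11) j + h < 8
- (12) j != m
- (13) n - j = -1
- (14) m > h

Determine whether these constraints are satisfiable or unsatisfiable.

Satisfiable

Take m = 6, n = 2, k = 1, j = 3, h = 4. Then constraint 1: k + h = 5; constraint 6: k - n = -1, and every other listed constraint is also met.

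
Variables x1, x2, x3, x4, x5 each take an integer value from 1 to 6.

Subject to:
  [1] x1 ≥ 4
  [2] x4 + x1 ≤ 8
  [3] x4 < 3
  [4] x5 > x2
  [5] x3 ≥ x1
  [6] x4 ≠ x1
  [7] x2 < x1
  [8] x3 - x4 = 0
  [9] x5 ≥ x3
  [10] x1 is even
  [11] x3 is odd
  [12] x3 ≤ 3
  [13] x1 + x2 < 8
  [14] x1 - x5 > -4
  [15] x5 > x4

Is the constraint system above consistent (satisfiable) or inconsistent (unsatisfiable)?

Unsatisfiable

From constraints 1 and 5: x3 ≥ x1 and x1 ≥ 4, so x3 ≥ 4. From constraint 12: x3 ≤ 3. But 3 < 4, so no value of x3 works.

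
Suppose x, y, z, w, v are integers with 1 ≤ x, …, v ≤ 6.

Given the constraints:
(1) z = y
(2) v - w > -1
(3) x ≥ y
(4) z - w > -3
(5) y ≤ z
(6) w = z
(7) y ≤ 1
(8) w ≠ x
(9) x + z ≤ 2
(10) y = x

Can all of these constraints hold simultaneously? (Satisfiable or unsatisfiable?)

Unsatisfiable

From constraints 1, 6, and 10, w = z = y = x, so w = x. But constraint 8 says w ≠ x. Contradiction.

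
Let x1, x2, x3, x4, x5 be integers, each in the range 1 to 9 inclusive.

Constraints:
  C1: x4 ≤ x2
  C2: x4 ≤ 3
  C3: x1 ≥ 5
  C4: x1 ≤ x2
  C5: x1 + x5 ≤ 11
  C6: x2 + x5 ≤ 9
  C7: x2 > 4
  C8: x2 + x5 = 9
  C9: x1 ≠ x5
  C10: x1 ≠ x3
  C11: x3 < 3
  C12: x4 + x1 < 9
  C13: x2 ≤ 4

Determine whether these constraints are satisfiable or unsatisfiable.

Unsatisfiable

From constraint 3: x1 ≥ 5. From constraints 4 and 13: x1 ≤ x2 and x2 ≤ 4, so x1 ≤ 4. But 4 < 5, so no value of x1 works.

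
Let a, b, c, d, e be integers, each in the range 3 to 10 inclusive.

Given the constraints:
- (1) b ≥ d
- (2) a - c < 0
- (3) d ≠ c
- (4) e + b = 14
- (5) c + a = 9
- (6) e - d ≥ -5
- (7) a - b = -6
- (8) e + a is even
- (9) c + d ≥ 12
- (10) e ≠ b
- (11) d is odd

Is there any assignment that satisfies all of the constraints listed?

Satisfiable

Take a = 4, b = 10, c = 5, d = 7, e = 4. Then constraint 2: a - c = -1; constraint 4: e + b = 14, and every other listed constraint is also met.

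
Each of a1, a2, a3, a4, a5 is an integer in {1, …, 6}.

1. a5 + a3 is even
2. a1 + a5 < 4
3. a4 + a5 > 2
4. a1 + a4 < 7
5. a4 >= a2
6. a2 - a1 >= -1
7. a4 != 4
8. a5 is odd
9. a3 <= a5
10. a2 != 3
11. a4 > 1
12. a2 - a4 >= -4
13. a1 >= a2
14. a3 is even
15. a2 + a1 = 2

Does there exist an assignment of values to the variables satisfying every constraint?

Unsatisfiable

Constraint 8 makes a5 odd and constraint 14 makes a3 even, so a5 + a3 must be odd. Constraint 1 says a5 + a3 is even — contradiction.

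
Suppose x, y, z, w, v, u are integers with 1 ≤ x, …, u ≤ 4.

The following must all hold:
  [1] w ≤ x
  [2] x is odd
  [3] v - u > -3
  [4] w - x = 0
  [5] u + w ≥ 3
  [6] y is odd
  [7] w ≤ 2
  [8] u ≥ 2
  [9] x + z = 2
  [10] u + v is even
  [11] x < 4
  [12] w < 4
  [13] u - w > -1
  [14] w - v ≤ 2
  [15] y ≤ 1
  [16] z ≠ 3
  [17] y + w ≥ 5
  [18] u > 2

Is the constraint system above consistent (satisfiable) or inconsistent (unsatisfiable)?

Unsatisfiable

From constraint 15: y ≤ 1. From constraint 7: w ≤ 2. Hence y + w ≤ 3. But constraint 17 requires y + w ≥ 5, and 5 > 3. Contradiction.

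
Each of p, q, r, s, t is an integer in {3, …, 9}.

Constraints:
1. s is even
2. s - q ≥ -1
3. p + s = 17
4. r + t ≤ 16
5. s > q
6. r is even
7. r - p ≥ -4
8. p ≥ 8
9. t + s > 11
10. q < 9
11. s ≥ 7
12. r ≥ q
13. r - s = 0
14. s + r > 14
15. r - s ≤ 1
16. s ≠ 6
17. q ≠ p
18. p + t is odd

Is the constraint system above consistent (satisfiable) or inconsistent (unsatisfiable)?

The assignment p = 9, q = 6, r = 8, s = 8, t = 6 works:
  constraint 2 holds since s - q = 2.
  constraint 3 holds since p + s = 17.
  constraint 4 holds since r + t = 14.
The rest check out directly.

Satisfiable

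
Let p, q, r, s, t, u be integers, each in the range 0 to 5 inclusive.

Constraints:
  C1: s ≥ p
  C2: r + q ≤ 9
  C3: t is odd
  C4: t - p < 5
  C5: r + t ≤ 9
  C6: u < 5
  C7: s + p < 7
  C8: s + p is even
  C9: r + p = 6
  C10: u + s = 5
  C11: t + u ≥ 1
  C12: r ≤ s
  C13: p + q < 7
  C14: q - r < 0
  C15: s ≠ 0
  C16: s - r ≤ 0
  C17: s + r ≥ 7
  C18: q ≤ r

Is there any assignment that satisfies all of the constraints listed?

Satisfiable

Setting (p, q, r, s, t, u) = (1, 4, 5, 5, 3, 0) satisfies everything: constraint 2: r + q = 9; constraint 4: t - p = 2, and the others follow.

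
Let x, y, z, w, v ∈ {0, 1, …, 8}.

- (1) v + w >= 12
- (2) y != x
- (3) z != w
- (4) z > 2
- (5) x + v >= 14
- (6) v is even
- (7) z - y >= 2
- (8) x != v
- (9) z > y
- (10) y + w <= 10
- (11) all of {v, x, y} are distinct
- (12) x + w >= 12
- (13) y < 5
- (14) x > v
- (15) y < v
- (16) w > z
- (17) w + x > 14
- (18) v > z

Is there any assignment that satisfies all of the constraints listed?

Satisfiable

Try x = 8, y = 0, z = 3, w = 7, v = 6.
Check constraint 1: v + w = 13; constraint 5: x + v = 14; constraint 7: z - y = 3. The remaining constraints are straightforward to verify.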